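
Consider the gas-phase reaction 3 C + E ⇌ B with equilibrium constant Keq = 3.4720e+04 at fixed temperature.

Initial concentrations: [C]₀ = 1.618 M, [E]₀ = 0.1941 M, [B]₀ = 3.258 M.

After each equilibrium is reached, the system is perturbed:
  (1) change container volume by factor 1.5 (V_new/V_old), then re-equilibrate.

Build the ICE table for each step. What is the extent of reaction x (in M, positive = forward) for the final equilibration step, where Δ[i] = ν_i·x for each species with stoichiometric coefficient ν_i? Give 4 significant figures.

Q₀ = 3.963 vs Keq = 3.4720e+04 ⇒ Q<K, forward
Step 1:
                   C          E          B
  Initial      1.618     0.1941      3.258
  Change      -0.582     -0.194      0.194
  Equil        1.036 8.9424e-05      3.452
  solve Keq expr → x = 0.194; check Q = 3.4720e+04
Then change container volume by factor 1.5 (V_new/V_old).
Step 2:
                   C          E          B
  Initial     0.6906 5.9616e-05      2.301
  Change  4.2362e-04 1.4121e-04 -1.4121e-04
  Equil       0.6911 2.0082e-04      2.301
  solve Keq expr → x = -1.4121e-04; check Q = 3.4720e+04

x = -1.4121e-04 M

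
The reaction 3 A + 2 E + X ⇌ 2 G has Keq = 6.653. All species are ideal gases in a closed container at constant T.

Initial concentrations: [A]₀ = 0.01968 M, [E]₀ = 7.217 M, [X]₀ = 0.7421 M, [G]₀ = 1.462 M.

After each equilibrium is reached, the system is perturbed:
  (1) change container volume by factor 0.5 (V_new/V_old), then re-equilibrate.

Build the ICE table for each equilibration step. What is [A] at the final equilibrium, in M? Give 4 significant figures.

Q₀ = 7255 vs Keq = 6.653 ⇒ Q>K, reverse
Step 1:
                  A         E         X         G
  I         0.01968     7.217    0.7421     1.462
  C          0.1661    0.1107   0.05536   -0.1107
  E          0.1858     7.328    0.7975     1.351
  solve Keq expr → x = -0.05536; check Q = 6.653
Then change container volume by factor 0.5 (V_new/V_old).
Step 2:
                  A         E         X         G
  I          0.3715     14.66     1.595     2.703
  C         -0.2155   -0.1437  -0.07184    0.1437
  E           0.156     14.51     1.523     2.846
  solve Keq expr → x = 0.07184; check Q = 6.653

[A]_eq = 0.156 M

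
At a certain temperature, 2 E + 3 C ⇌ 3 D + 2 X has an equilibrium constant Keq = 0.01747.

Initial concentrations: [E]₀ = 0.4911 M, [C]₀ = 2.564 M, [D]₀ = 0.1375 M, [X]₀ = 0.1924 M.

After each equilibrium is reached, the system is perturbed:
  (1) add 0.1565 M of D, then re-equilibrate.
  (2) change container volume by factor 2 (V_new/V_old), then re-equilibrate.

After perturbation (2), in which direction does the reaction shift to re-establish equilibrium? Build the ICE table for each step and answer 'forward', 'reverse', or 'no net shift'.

Q₀ = 2.3671e-05 vs Keq = 0.01747 ⇒ Q<K, forward
Step 1:
                   E          C          D          X
  I           0.4911      2.564     0.1375     0.1924
  C          -0.2119    -0.3178     0.3178     0.2119
  E           0.2792      2.246     0.4553     0.4043
  solve Keq expr → x = 0.1059; check Q = 0.01747
Then add 0.1565 M of D.
Step 2:
                   E          C          D          X
  I           0.2792      2.246     0.6118     0.4043
  C          0.04098    0.06147   -0.06147   -0.04098
  E           0.3202      2.308     0.5504     0.3633
  solve Keq expr → x = -0.02049; check Q = 0.01747
Then change container volume by factor 2 (V_new/V_old).
Step 3:
                   E          C          D          X
  I           0.1601      1.154     0.2752     0.1817
  C                0          0          0          0
  E           0.1601      1.154     0.2752     0.1817
  solve Keq expr → x = 0; check Q = 0.01747

Direction: no net shift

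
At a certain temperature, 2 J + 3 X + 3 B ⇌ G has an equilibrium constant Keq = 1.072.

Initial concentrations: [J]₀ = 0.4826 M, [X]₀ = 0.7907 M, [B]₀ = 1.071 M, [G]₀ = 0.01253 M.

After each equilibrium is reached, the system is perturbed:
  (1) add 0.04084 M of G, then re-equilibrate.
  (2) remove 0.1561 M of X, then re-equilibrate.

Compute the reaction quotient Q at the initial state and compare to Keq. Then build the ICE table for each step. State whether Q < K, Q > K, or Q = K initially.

Q₀ = 0.08859; Q < K (proceeds forward)

Q₀ = 0.08859 vs Keq = 1.072 ⇒ Q<K, forward
Step 1:
                    J           X           B           G
  init         0.4826      0.7907       1.071     0.01253
  Δ          -0.07415     -0.1112     -0.1112     0.03707
  eq           0.4085      0.6795      0.9598      0.0496
  solve Keq expr → x = 0.03707; check Q = 1.072
Then add 0.04084 M of G.
Step 2:
                    J           X           B           G
  init         0.4085      0.6795      0.9598     0.09044
  Δ           0.02761     0.04141     0.04141     -0.0138
  eq           0.4361      0.7209       1.001     0.07664
  solve Keq expr → x = -0.0138; check Q = 1.072
Then remove 0.1561 M of X.
Step 3:
                    J           X           B           G
  init         0.4361      0.5648       1.001     0.07664
  Δ            0.0308      0.0462      0.0462     -0.0154
  eq           0.4669       0.611       1.047     0.06124
  solve Keq expr → x = -0.0154; check Q = 1.072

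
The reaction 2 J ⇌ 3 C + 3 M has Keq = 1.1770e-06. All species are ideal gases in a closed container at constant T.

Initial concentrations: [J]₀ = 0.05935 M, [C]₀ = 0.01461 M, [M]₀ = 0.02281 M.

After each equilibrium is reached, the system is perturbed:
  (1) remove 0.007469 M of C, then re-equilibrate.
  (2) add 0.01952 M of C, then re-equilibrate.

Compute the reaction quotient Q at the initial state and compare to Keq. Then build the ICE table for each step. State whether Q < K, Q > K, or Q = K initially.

Q₀ = 1.0507e-08; Q < K (proceeds forward)

Q₀ = 1.0507e-08 vs Keq = 1.1770e-06 ⇒ Q<K, forward
Step 1:
                   J          C          M
  I          0.05935    0.01461    0.02281
  C         -0.01239    0.01859    0.01859
  E          0.04696     0.0332     0.0414
  solve Keq expr → x = 0.006196; check Q = 1.1770e-06
Then remove 0.007469 M of C.
Step 2:
                   J          C          M
  I          0.04696    0.02573     0.0414
  C        -0.002456   0.003684   0.003684
  E           0.0445    0.02941    0.04508
  solve Keq expr → x = 0.001228; check Q = 1.1770e-06
Then add 0.01952 M of C.
Step 3:
                   J          C          M
  I           0.0445    0.04893    0.04508
  C         0.005987   -0.00898   -0.00898
  E          0.05049    0.03995     0.0361
  solve Keq expr → x = -0.002993; check Q = 1.1770e-06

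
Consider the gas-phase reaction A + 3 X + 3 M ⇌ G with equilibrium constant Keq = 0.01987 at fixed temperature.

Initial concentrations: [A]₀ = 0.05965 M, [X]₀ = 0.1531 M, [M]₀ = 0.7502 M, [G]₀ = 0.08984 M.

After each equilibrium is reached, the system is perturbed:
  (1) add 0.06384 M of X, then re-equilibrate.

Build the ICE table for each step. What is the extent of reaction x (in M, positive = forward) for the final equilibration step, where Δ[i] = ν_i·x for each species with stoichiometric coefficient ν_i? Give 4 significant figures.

Q₀ = 994 vs Keq = 0.01987 ⇒ Q>K, reverse
Step 1:
                    A           X           M           G
  init        0.05965      0.1531      0.7502     0.08984
  Δ            0.0896      0.2688      0.2688     -0.0896
  eq           0.1493      0.4219       1.019  2.3569e-04
  solve Keq expr → x = -0.0896; check Q = 0.01987
Then add 0.06384 M of X.
Step 2:
                    A           X           M           G
  init         0.1493      0.4858       1.019  2.3569e-04
  Δ       -1.2249e-04 -3.6748e-04 -3.6748e-04  1.2249e-04
  eq           0.1491      0.4854       1.019  3.5818e-04
  solve Keq expr → x = 1.2249e-04; check Q = 0.01987

x = 1.2249e-04 M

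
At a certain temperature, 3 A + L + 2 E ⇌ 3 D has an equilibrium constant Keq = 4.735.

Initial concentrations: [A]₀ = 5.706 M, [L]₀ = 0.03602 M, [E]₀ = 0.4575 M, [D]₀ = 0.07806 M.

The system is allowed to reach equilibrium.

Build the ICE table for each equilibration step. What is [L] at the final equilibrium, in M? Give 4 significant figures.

Q₀ = 3.3960e-04 vs Keq = 4.735 ⇒ Q<K, forward
Step 1:
                    A           L           E           D
  Initial       5.706     0.03602      0.4575     0.07806
  Change      -0.1079    -0.03597    -0.07194      0.1079
  Equil         5.598  5.2078e-05      0.3856       0.186
  solve Keq expr → x = 0.03597; check Q = 4.735

[L]_eq = 5.2078e-05 M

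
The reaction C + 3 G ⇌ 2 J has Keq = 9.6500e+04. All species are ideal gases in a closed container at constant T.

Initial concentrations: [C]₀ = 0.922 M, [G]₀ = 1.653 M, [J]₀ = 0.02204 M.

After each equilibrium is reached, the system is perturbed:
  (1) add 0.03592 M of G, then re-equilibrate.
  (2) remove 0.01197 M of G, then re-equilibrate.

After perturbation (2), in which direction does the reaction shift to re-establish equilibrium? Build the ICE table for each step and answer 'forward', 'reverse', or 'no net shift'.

Direction: reverse

Q₀ = 1.1665e-04 vs Keq = 9.6500e+04 ⇒ Q<K, forward
Step 1:
                    C           G           J
  I             0.922       1.653     0.02204
  C           -0.5403      -1.621       1.081
  E            0.3817     0.03208       1.103
  solve Keq expr → x = 0.5403; check Q = 9.6500e+04
Then add 0.03592 M of G.
Step 2:
                    C           G           J
  I            0.3817       0.068       1.103
  C          -0.01171    -0.03513     0.02342
  E              0.37     0.03287       1.126
  solve Keq expr → x = 0.01171; check Q = 9.6500e+04
Then remove 0.01197 M of G.
Step 3:
                    C           G           J
  I              0.37      0.0209       1.126
  C          0.003901      0.0117   -0.007803
  E            0.3739      0.0326       1.118
  solve Keq expr → x = -0.003901; check Q = 9.6500e+04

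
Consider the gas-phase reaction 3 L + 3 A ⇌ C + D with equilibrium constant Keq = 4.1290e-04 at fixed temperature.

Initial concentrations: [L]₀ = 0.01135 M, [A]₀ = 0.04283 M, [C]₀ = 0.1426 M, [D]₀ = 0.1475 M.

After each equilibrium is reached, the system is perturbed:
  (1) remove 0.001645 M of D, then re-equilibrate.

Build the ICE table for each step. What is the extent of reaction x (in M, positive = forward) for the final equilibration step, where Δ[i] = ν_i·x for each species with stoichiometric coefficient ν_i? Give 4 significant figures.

x = 2.1555e-04 M

Q₀ = 1.8310e+08 vs Keq = 4.1290e-04 ⇒ Q>K, reverse
Step 1:
                  L         A         C         D
  I         0.01135   0.04283    0.1426    0.1475
  C          0.4259    0.4259    -0.142    -0.142
  E          0.4372    0.4687 6.4129e-04  0.005541
  solve Keq expr → x = -0.142; check Q = 4.1290e-04
Then remove 0.001645 M of D.
Step 2:
                  L         A         C         D
  I          0.4372    0.4687 6.4129e-04  0.003896
  C       -6.4666e-04 -6.4666e-04 2.1555e-04 2.1555e-04
  E          0.4366    0.4681 8.5684e-04  0.004112
  solve Keq expr → x = 2.1555e-04; check Q = 4.1290e-04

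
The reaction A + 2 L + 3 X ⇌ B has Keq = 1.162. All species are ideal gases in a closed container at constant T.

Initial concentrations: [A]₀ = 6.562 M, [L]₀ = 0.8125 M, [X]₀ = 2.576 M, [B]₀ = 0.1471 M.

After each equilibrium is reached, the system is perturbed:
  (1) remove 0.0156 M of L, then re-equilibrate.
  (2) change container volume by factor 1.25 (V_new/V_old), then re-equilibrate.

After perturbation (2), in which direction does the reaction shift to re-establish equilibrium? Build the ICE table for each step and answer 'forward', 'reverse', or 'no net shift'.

Q₀ = 0.001987 vs Keq = 1.162 ⇒ Q<K, forward
Step 1:
                  A         L         X         B
  I           6.562    0.8125     2.576    0.1471
  C         -0.3395    -0.679    -1.019    0.3395
  E           6.222    0.1335     1.557    0.4866
  solve Keq expr → x = 0.3395; check Q = 1.162
Then remove 0.0156 M of L.
Step 2:
                  A         L         X         B
  I           6.222    0.1179     1.557    0.4866
  C        0.006177   0.01235   0.01853 -0.006177
  E           6.229    0.1302     1.576    0.4804
  solve Keq expr → x = -0.006177; check Q = 1.162
Then change container volume by factor 1.25 (V_new/V_old).
Step 3:
                  A         L         X         B
  I           4.983    0.1042     1.261    0.3844
  C         0.02744   0.05488   0.08233  -0.02744
  E            5.01    0.1591     1.343    0.3569
  solve Keq expr → x = -0.02744; check Q = 1.162

Direction: reverse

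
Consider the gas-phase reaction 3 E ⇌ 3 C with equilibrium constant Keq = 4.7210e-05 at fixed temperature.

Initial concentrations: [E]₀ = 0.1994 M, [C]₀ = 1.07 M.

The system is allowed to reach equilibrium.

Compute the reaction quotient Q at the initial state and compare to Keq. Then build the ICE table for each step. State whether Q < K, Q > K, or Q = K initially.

Q₀ = 154.5; Q > K (proceeds reverse)

Q₀ = 154.5 vs Keq = 4.7210e-05 ⇒ Q>K, reverse
Step 1:
                   E          C
  Initial     0.1994       1.07
  Change       1.026     -1.026
  Equil        1.225    0.04428
  solve Keq expr → x = -0.3419; check Q = 4.7210e-05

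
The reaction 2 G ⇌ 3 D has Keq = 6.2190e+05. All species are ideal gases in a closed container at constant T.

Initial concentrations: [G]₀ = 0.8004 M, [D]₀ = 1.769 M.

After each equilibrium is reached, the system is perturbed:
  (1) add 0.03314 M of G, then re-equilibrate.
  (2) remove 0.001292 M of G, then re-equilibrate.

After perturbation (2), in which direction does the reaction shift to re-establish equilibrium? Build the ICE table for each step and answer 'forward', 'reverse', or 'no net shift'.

Direction: reverse

Q₀ = 8.641 vs Keq = 6.2190e+05 ⇒ Q<K, forward
Step 1:
                  G         D
  init       0.8004     1.769
  Δ         -0.7939     1.191
  eq       0.006457      2.96
  solve Keq expr → x = 0.397; check Q = 6.2190e+05
Then add 0.03314 M of G.
Step 2:
                  G         D
  init       0.0396      2.96
  Δ        -0.03298   0.04947
  eq        0.00662     3.009
  solve Keq expr → x = 0.01649; check Q = 6.2190e+05
Then remove 0.001292 M of G.
Step 3:
                  G         D
  init     0.005328     3.009
  Δ        0.001286 -0.001928
  eq       0.006614     3.007
  solve Keq expr → x = -6.4282e-04; check Q = 6.2190e+05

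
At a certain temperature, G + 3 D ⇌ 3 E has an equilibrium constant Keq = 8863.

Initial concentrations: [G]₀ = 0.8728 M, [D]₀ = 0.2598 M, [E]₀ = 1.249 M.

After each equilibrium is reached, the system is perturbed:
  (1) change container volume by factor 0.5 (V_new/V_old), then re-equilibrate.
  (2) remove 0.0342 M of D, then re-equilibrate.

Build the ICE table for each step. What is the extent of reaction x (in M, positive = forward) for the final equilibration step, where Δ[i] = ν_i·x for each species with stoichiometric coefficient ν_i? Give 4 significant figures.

x = -0.01086 M

Q₀ = 127.3 vs Keq = 8863 ⇒ Q<K, forward
Step 1:
                    G           D           E
  Initial      0.8728      0.2598       1.249
  Change     -0.06182     -0.1855      0.1855
  Equil         0.811     0.07433       1.434
  solve Keq expr → x = 0.06182; check Q = 8863
Then change container volume by factor 0.5 (V_new/V_old).
Step 2:
                    G           D           E
  Initial       1.622      0.1487       2.869
  Change    -0.009742    -0.02923     0.02923
  Equil         1.612      0.1194       2.898
  solve Keq expr → x = 0.009742; check Q = 8863
Then remove 0.0342 M of D.
Step 3:
                    G           D           E
  Initial       1.612     0.08523       2.898
  Change      0.01086     0.03259    -0.03259
  Equil         1.623      0.1178       2.866
  solve Keq expr → x = -0.01086; check Q = 8863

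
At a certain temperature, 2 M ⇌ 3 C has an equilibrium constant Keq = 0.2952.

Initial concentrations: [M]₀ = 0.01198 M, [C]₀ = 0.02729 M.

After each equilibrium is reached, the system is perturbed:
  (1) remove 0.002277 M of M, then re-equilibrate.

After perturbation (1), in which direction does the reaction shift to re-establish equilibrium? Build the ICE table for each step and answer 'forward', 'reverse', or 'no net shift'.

Q₀ = 0.1416 vs Keq = 0.2952 ⇒ Q<K, forward
Step 1:
                   M          C
  I          0.01198    0.02729
  C        -0.002161   0.003242
  E         0.009819    0.03053
  solve Keq expr → x = 0.001081; check Q = 0.2952
Then remove 0.002277 M of M.
Step 2:
                   M          C
  I         0.007542    0.03053
  C          0.00133  -0.001995
  E         0.008872    0.02854
  solve Keq expr → x = -6.6515e-04; check Q = 0.2952

Direction: reverse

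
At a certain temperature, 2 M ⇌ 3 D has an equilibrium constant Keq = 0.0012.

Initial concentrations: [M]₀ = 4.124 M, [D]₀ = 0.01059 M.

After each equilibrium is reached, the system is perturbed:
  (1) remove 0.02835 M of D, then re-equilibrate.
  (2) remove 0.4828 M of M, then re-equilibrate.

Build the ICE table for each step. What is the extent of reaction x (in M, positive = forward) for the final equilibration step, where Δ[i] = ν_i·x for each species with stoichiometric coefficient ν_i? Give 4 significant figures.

x = -0.007154 M

Q₀ = 6.9831e-08 vs Keq = 0.0012 ⇒ Q<K, forward
Step 1:
                   M          D
  I            4.124    0.01059
  C          -0.1701     0.2551
  E            3.954     0.2657
  solve Keq expr → x = 0.08504; check Q = 0.0012
Then remove 0.02835 M of D.
Step 2:
                   M          D
  I            3.954     0.2374
  C         -0.01835    0.02753
  E            3.936     0.2649
  solve Keq expr → x = 0.009176; check Q = 0.0012
Then remove 0.4828 M of M.
Step 3:
                   M          D
  I            3.453     0.2649
  C          0.01431   -0.02146
  E            3.467     0.2434
  solve Keq expr → x = -0.007154; check Q = 0.0012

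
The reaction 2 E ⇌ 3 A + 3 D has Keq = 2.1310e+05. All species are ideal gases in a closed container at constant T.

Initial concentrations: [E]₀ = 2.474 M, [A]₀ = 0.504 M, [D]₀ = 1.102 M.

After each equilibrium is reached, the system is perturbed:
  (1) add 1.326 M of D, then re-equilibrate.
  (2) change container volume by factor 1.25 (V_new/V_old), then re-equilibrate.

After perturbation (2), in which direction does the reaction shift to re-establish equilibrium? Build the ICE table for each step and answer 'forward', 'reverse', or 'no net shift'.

Direction: forward

Q₀ = 0.02799 vs Keq = 2.1310e+05 ⇒ Q<K, forward
Step 1:
                    E           A           D
  Initial       2.474       0.504       1.102
  Change       -2.307       3.461       3.461
  Equil        0.1667       3.965       4.563
  solve Keq expr → x = 1.154; check Q = 2.1310e+05
Then add 1.326 M of D.
Step 2:
                    E           A           D
  Initial      0.1667       3.965       5.889
  Change      0.06331    -0.09496    -0.09496
  Equil          0.23        3.87       5.794
  solve Keq expr → x = -0.03165; check Q = 2.1310e+05
Then change container volume by factor 1.25 (V_new/V_old).
Step 3:
                    E           A           D
  Initial       0.184       3.096       4.635
  Change      -0.0578      0.0867      0.0867
  Equil        0.1262       3.183       4.722
  solve Keq expr → x = 0.0289; check Q = 2.1310e+05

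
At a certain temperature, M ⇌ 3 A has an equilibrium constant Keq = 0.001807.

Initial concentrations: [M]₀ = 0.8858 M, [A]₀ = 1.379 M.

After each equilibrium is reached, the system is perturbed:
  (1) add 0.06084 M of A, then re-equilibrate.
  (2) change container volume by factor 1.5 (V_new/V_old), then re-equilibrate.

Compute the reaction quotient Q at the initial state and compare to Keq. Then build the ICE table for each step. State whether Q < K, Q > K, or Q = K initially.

Q₀ = 2.96; Q > K (proceeds reverse)

Q₀ = 2.96 vs Keq = 0.001807 ⇒ Q>K, reverse
Step 1:
                  M         A
  Initial    0.8858     1.379
  Change     0.4153    -1.246
  Equil       1.301     0.133
  solve Keq expr → x = -0.4153; check Q = 0.001807
Then add 0.06084 M of A.
Step 2:
                  M         A
  Initial     1.301    0.1938
  Change    0.02005  -0.06016
  Equil       1.321    0.1337
  solve Keq expr → x = -0.02005; check Q = 0.001807
Then change container volume by factor 1.5 (V_new/V_old).
Step 3:
                  M         A
  Initial    0.8808    0.0891
  Change  -0.009084   0.02725
  Equil      0.8717    0.1164
  solve Keq expr → x = 0.009084; check Q = 0.001807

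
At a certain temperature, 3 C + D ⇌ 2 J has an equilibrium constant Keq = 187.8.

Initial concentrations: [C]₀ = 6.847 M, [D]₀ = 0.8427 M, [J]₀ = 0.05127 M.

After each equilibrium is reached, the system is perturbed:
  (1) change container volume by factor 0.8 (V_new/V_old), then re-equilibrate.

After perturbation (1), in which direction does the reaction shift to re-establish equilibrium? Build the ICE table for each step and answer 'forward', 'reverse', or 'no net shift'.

Direction: forward

Q₀ = 9.7175e-06 vs Keq = 187.8 ⇒ Q<K, forward
Step 1:
                    C           D           J
  init          6.847      0.8427     0.05127
  Δ            -2.528     -0.8425       1.685
  eq            4.319  1.9918e-04       1.736
  solve Keq expr → x = 0.8425; check Q = 187.8
Then change container volume by factor 0.8 (V_new/V_old).
Step 2:
                    C           D           J
  init          5.399  2.4897e-04        2.17
  Δ       -2.6874e-04 -8.9580e-05  1.7916e-04
  eq            5.399  1.5939e-04       2.171
  solve Keq expr → x = 8.9580e-05; check Q = 187.8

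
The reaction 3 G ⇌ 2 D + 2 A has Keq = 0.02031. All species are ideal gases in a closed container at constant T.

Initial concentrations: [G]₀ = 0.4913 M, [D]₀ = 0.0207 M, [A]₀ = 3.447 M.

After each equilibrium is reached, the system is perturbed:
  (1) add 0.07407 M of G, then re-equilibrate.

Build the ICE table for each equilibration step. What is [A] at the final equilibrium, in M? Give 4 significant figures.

Q₀ = 0.04293 vs Keq = 0.02031 ⇒ Q>K, reverse
Step 1:
                    G           D           A
  init         0.4913      0.0207       3.447
  Δ          0.009062   -0.006041   -0.006041
  eq           0.5004     0.01466       3.441
  solve Keq expr → x = -0.003021; check Q = 0.02031
Then add 0.07407 M of G.
Step 2:
                    G           D           A
  init         0.5744     0.01466       3.441
  Δ         -0.004703    0.003135    0.003135
  eq           0.5697     0.01779       3.444
  solve Keq expr → x = 0.001568; check Q = 0.02031

[A]_eq = 3.444 M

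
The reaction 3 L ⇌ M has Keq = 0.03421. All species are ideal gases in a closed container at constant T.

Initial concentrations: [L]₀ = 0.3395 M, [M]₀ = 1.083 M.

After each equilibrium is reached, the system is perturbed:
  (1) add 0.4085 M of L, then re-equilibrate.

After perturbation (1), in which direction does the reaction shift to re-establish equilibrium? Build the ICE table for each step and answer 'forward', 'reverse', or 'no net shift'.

Direction: forward

Q₀ = 27.68 vs Keq = 0.03421 ⇒ Q>K, reverse
Step 1:
                    L           M
  I            0.3395       1.083
  C             1.976     -0.6585
  E             2.315      0.4245
  solve Keq expr → x = -0.6585; check Q = 0.03421
Then add 0.4085 M of L.
Step 2:
                    L           M
  I             2.724      0.4245
  C           -0.2604     0.08679
  E             2.463      0.5113
  solve Keq expr → x = 0.08679; check Q = 0.03421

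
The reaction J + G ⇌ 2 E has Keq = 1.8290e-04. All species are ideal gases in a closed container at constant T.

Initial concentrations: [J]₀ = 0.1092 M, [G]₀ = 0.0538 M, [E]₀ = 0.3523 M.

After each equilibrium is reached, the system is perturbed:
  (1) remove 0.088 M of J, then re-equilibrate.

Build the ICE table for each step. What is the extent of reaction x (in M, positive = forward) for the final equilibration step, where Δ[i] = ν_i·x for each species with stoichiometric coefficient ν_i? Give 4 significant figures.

Q₀ = 21.13 vs Keq = 1.8290e-04 ⇒ Q>K, reverse
Step 1:
                    J           G           E
  Initial      0.1092      0.0538      0.3523
  Change       0.1744      0.1744     -0.3489
  Equil        0.2836      0.2282    0.003441
  solve Keq expr → x = -0.1744; check Q = 1.8290e-04
Then remove 0.088 M of J.
Step 2:
                    J           G           E
  Initial      0.1956      0.2282    0.003441
  Change   2.8964e-04  2.8964e-04 -5.7929e-04
  Equil        0.1959      0.2285    0.002862
  solve Keq expr → x = -2.8964e-04; check Q = 1.8290e-04

x = -2.8964e-04 M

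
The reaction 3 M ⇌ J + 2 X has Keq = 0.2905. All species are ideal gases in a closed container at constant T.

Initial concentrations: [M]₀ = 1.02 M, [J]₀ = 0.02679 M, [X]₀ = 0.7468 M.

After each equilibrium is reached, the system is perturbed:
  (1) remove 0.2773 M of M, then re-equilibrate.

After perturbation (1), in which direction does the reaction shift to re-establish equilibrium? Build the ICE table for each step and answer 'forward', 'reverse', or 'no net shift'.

Direction: reverse

Q₀ = 0.01408 vs Keq = 0.2905 ⇒ Q<K, forward
Step 1:
                  M         J         X
  Initial      1.02   0.02679    0.7468
  Change    -0.2943   0.09809    0.1962
  Equil      0.7257    0.1249     0.943
  solve Keq expr → x = 0.09809; check Q = 0.2905
Then remove 0.2773 M of M.
Step 2:
                  M         J         X
  Initial    0.4484    0.1249     0.943
  Change     0.1357  -0.04522  -0.09045
  Equil      0.5841   0.07965    0.8525
  solve Keq expr → x = -0.04522; check Q = 0.2905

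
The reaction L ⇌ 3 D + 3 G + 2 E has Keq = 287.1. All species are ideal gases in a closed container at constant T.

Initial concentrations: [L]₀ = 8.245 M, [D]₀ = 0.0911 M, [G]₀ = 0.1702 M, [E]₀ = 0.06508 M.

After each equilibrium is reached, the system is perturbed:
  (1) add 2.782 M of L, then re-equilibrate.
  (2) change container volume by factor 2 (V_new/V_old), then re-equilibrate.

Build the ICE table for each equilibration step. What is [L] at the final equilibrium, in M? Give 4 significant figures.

[L]_eq = 4.627 M

Q₀ = 1.9149e-09 vs Keq = 287.1 ⇒ Q<K, forward
Step 1:
                   L          D          G          E
  init         8.245     0.0911     0.1702    0.06508
  Δ          -0.9193      2.758      2.758      1.839
  eq           7.326      2.849      2.928      1.904
  solve Keq expr → x = 0.9193; check Q = 287.1
Then add 2.782 M of L.
Step 2:
                   L          D          G          E
  init         10.11      2.849      2.928      1.904
  Δ         -0.03893     0.1168     0.1168    0.07786
  eq           10.07      2.966      3.045      1.981
  solve Keq expr → x = 0.03893; check Q = 287.1
Then change container volume by factor 2 (V_new/V_old).
Step 3:
                   L          D          G          E
  init         5.034      1.483      1.522     0.9907
  Δ          -0.4069      1.221      1.221     0.8139
  eq           4.627      2.704      2.743      1.805
  solve Keq expr → x = 0.4069; check Q = 287.1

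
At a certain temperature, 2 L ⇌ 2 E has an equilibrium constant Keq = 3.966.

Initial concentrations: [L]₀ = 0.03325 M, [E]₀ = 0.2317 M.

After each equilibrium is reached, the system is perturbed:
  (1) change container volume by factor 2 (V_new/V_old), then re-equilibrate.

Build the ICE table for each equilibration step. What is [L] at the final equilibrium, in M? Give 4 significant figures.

[L]_eq = 0.04428 M

Q₀ = 48.56 vs Keq = 3.966 ⇒ Q>K, reverse
Step 1:
                    L           E
  Initial     0.03325      0.2317
  Change      0.05532    -0.05532
  Equil       0.08857      0.1764
  solve Keq expr → x = -0.02766; check Q = 3.966
Then change container volume by factor 2 (V_new/V_old).
Step 2:
                    L           E
  Initial     0.04428     0.08819
  Change            0           0
  Equil       0.04428     0.08819
  solve Keq expr → x = 0; check Q = 3.966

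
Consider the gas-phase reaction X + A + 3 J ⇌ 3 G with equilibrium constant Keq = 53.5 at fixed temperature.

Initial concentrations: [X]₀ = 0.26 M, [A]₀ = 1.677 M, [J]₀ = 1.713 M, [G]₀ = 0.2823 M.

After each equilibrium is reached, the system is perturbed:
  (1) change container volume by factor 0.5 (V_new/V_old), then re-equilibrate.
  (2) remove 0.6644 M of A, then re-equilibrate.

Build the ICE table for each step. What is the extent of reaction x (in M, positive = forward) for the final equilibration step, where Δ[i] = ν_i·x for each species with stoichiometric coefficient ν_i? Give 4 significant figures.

x = -0.00246 M

Q₀ = 0.01026 vs Keq = 53.5 ⇒ Q<K, forward
Step 1:
                  X         A         J         G
  I            0.26     1.677     1.713    0.2823
  C         -0.2452   -0.2452   -0.7357    0.7357
  E         0.01476     1.432    0.9773     1.018
  solve Keq expr → x = 0.2452; check Q = 53.5
Then change container volume by factor 0.5 (V_new/V_old).
Step 2:
                  X         A         J         G
  I         0.02951     2.864     1.955     2.036
  C        -0.02057  -0.02057   -0.0617    0.0617
  E        0.008949     2.843     1.893     2.098
  solve Keq expr → x = 0.02057; check Q = 53.5
Then remove 0.6644 M of A.
Step 3:
                  X         A         J         G
  I        0.008949     2.179     1.893     2.098
  C         0.00246   0.00246  0.007379 -0.007379
  E         0.01141     2.181       1.9      2.09
  solve Keq expr → x = -0.00246; check Q = 53.5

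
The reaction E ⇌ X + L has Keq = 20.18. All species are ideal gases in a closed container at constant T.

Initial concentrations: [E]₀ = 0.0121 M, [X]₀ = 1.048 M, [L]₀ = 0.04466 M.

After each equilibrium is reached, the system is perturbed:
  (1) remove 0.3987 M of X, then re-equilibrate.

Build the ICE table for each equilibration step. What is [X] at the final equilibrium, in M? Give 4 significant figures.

Q₀ = 3.868 vs Keq = 20.18 ⇒ Q<K, forward
Step 1:
                    E           X           L
  init         0.0121       1.048     0.04466
  Δ         -0.009274    0.009274    0.009274
  eq         0.002826       1.057     0.05393
  solve Keq expr → x = 0.009274; check Q = 20.18
Then remove 0.3987 M of X.
Step 2:
                    E           X           L
  init       0.002826      0.6586     0.05393
  Δ         -0.001029    0.001029    0.001029
  eq         0.001797      0.6596     0.05496
  solve Keq expr → x = 0.001029; check Q = 20.18

[X]_eq = 0.6596 M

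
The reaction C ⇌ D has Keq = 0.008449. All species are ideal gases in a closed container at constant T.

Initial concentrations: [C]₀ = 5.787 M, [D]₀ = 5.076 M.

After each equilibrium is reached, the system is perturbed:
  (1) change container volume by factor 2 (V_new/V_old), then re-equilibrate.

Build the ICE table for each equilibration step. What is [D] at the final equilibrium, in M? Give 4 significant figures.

Q₀ = 0.8771 vs Keq = 0.008449 ⇒ Q>K, reverse
Step 1:
                   C          D
  I            5.787      5.076
  C            4.985     -4.985
  E            10.77    0.09101
  solve Keq expr → x = -4.985; check Q = 0.008449
Then change container volume by factor 2 (V_new/V_old).
Step 2:
                   C          D
  I            5.386    0.04551
  C                0          0
  E            5.386    0.04551
  solve Keq expr → x = 0; check Q = 0.008449

[D]_eq = 0.04551 M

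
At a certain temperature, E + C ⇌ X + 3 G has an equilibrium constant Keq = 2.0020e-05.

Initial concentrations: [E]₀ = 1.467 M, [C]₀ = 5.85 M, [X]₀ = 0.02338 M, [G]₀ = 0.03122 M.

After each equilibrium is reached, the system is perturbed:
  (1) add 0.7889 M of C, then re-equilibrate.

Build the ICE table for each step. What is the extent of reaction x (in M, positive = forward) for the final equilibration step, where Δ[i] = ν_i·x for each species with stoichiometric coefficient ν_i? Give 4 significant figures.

Q₀ = 8.2901e-08 vs Keq = 2.0020e-05 ⇒ Q<K, forward
Step 1:
                  E         C         X         G
  init        1.467      5.85   0.02338   0.03122
  Δ        -0.03647  -0.03647   0.03647    0.1094
  eq          1.431     5.814   0.05985    0.1406
  solve Keq expr → x = 0.03647; check Q = 2.0020e-05
Then add 0.7889 M of C.
Step 2:
                  E         C         X         G
  init        1.431     6.602   0.05985    0.1406
  Δ       -0.001585 -0.001585  0.001585  0.004755
  eq          1.429     6.601   0.06144    0.1454
  solve Keq expr → x = 0.001585; check Q = 2.0020e-05

x = 0.001585 M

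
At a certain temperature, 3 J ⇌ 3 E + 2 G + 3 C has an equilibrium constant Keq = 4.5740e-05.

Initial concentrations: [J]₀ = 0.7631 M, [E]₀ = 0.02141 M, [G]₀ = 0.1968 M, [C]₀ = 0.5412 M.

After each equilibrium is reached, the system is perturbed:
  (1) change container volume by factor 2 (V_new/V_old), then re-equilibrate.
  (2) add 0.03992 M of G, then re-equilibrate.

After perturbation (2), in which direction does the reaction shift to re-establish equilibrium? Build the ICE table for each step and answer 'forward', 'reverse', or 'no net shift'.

Q₀ = 1.3559e-07 vs Keq = 4.5740e-05 ⇒ Q<K, forward
Step 1:
                  J         E         G         C
  init       0.7631   0.02141    0.1968    0.5412
  Δ        -0.07842   0.07842   0.05228   0.07842
  eq         0.6847   0.09983    0.2491    0.6196
  solve Keq expr → x = 0.02614; check Q = 4.5740e-05
Then change container volume by factor 2 (V_new/V_old).
Step 2:
                  J         E         G         C
  init       0.3423   0.04991    0.1245    0.3098
  Δ        -0.04977   0.04977   0.03318   0.04977
  eq         0.2926   0.09968    0.1577    0.3596
  solve Keq expr → x = 0.01659; check Q = 4.5740e-05
Then add 0.03992 M of G.
Step 3:
                  J         E         G         C
  init       0.2926   0.09968    0.1976    0.3596
  Δ        0.007951 -0.007951 -0.005301 -0.007951
  eq         0.3005   0.09173    0.1923    0.3516
  solve Keq expr → x = -0.00265; check Q = 4.5740e-05

Direction: reverse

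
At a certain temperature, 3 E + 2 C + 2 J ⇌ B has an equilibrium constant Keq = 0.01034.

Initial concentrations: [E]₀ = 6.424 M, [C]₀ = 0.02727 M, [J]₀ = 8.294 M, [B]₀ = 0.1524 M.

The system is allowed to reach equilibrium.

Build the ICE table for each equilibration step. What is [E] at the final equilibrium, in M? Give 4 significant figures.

[E]_eq = 6.426 M

Q₀ = 0.01124 vs Keq = 0.01034 ⇒ Q>K, reverse
Step 1:
                    E           C           J           B
  Initial       6.424     0.02727       8.294      0.1524
  Change      0.00164    0.001093    0.001093 -5.4663e-04
  Equil         6.426     0.02836       8.295      0.1519
  solve Keq expr → x = -5.4663e-04; check Q = 0.01034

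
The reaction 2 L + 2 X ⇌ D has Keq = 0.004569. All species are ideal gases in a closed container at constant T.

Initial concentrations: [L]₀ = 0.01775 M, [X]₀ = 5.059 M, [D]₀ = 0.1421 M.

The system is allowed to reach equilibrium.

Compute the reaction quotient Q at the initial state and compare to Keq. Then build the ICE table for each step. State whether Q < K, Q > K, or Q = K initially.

Q₀ = 17.62 vs Keq = 0.004569 ⇒ Q>K, reverse
Step 1:
                    L           X           D
  Initial     0.01775       5.059      0.1421
  Change       0.2637      0.2637     -0.1318
  Equil        0.2814       5.323     0.01025
  solve Keq expr → x = -0.1318; check Q = 0.004569

Q₀ = 17.62; Q > K (proceeds reverse)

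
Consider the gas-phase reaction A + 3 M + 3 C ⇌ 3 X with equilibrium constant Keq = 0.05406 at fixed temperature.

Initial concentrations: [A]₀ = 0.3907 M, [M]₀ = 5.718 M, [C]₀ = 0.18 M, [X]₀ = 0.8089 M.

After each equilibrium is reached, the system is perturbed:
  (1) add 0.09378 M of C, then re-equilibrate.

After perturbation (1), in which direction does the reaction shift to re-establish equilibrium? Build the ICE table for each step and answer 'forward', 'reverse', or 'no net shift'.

Q₀ = 1.242 vs Keq = 0.05406 ⇒ Q>K, reverse
Step 1:
                  A         M         C         X
  I          0.3907     5.718      0.18    0.8089
  C          0.0615    0.1845    0.1845   -0.1845
  E          0.4522     5.902    0.3645    0.6244
  solve Keq expr → x = -0.0615; check Q = 0.05406
Then add 0.09378 M of C.
Step 2:
                  A         M         C         X
  I          0.4522     5.902    0.4583    0.6244
  C        -0.01784  -0.05352  -0.05352   0.05352
  E          0.4344     5.849    0.4048    0.6779
  solve Keq expr → x = 0.01784; check Q = 0.05406

Direction: forward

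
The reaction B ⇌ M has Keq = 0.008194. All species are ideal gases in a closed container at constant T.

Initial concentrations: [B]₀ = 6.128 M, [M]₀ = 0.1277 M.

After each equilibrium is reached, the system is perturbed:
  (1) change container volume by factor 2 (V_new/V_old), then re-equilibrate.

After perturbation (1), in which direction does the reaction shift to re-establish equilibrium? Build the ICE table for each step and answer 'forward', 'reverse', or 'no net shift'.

Q₀ = 0.02084 vs Keq = 0.008194 ⇒ Q>K, reverse
Step 1:
                   B          M
  init         6.128     0.1277
  Δ          0.07686   -0.07686
  eq           6.205    0.05084
  solve Keq expr → x = -0.07686; check Q = 0.008194
Then change container volume by factor 2 (V_new/V_old).
Step 2:
                   B          M
  init         3.102    0.02542
  Δ                0          0
  eq           3.102    0.02542
  solve Keq expr → x = 0; check Q = 0.008194

Direction: no net shift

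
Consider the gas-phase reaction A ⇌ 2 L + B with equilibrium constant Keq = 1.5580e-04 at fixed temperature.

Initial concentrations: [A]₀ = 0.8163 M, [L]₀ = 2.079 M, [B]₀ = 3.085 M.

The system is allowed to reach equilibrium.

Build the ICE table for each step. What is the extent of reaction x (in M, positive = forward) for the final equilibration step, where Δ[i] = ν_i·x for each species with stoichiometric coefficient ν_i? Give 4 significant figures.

x = -1.034 M

Q₀ = 16.33 vs Keq = 1.5580e-04 ⇒ Q>K, reverse
Step 1:
                   A          L          B
  init        0.8163      2.079      3.085
  Δ            1.034     -2.067     -1.034
  eq            1.85    0.01185      2.051
  solve Keq expr → x = -1.034; check Q = 1.5580e-04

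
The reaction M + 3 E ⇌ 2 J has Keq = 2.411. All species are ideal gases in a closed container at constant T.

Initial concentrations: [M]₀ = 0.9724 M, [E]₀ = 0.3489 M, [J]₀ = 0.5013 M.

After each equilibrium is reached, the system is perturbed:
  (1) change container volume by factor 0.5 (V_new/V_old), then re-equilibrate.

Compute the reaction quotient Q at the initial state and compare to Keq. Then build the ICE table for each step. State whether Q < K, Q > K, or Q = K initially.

Q₀ = 6.085 vs Keq = 2.411 ⇒ Q>K, reverse
Step 1:
                   M          E          J
  Initial     0.9724     0.3489     0.5013
  Change     0.02843     0.0853   -0.05686
  Equil        1.001     0.4342     0.4444
  solve Keq expr → x = -0.02843; check Q = 2.411
Then change container volume by factor 0.5 (V_new/V_old).
Step 2:
                   M          E          J
  Initial      2.002     0.8684     0.8889
  Change    -0.08235    -0.2471     0.1647
  Equil        1.919     0.6213      1.054
  solve Keq expr → x = 0.08235; check Q = 2.411

Q₀ = 6.085; Q > K (proceeds reverse)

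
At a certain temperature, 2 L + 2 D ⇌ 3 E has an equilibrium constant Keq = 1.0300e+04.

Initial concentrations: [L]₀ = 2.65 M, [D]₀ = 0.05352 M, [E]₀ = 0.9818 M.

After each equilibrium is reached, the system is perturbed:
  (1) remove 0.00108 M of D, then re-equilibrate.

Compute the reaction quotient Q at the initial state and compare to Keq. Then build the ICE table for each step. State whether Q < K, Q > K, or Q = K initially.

Q₀ = 47.05 vs Keq = 1.0300e+04 ⇒ Q<K, forward
Step 1:
                   L          D          E
  I             2.65    0.05352     0.9818
  C         -0.04941   -0.04941    0.07411
  E            2.601   0.004111      1.056
  solve Keq expr → x = 0.0247; check Q = 1.0300e+04
Then remove 0.00108 M of D.
Step 2:
                   L          D          E
  I            2.601   0.003031      1.056
  C         0.001069   0.001069  -0.001603
  E            2.602     0.0041      1.054
  solve Keq expr → x = -5.3448e-04; check Q = 1.0300e+04

Q₀ = 47.05; Q < K (proceeds forward)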